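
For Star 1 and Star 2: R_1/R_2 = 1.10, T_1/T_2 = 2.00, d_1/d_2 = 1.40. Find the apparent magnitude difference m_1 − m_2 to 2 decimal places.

L_1/L_2 = (1.10)²(2.00)⁴ = 19.36.
F_1/F_2 = (L_1/L_2)/(d_1/d_2)² = 19.36/1.960 = 9.878.
m_1 − m_2 = −2.5 log₁₀(9.878) = -2.49.

-2.49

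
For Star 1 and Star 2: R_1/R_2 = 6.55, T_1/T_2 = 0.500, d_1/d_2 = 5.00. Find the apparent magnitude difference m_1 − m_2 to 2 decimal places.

L_1/L_2 = (6.55)²(0.500)⁴ = 2.681.
F_1/F_2 = (L_1/L_2)/(d_1/d_2)² = 2.681/25.00 = 0.1073.
m_1 − m_2 = −2.5 log₁₀(0.1073) = 2.42.

2.42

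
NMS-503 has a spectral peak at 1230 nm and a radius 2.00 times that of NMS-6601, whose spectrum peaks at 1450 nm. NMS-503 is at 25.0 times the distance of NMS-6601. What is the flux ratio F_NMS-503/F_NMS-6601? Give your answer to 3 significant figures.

0.0124

Wien's law: T_NMS-503/T_NMS-6601 = λ_NMS-6601/λ_NMS-503 = 1450/1230 = 1.179.
L_NMS-503/L_NMS-6601 = (R_NMS-503/R_NMS-6601)²(T_NMS-503/T_NMS-6601)⁴ = (2.00)²(1.179)⁴ = 7.725.
F_NMS-503/F_NMS-6601 = (L_NMS-503/L_NMS-6601)/(d_NMS-503/d_NMS-6601)² = 7.725/(25.0)² = 0.01236.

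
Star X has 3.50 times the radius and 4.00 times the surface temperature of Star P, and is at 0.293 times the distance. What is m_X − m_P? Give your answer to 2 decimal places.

L_X/L_P = (3.50)²(4.00)⁴ = 3136.
F_X/F_P = (L_X/L_P)/(d_X/d_P)² = 3136/0.08585 = 3.653×10^4.
m_X − m_P = −2.5 log₁₀(3.653×10^4) = -11.41.

-11.41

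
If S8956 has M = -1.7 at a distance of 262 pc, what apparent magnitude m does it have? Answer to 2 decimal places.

5.39

m = M + 5 log₁₀(d/10 pc) = -1.7 + 5 log₁₀(262/10)
  = -1.7 + 5 × 1.418 = -1.7 + 7.09 = 5.39.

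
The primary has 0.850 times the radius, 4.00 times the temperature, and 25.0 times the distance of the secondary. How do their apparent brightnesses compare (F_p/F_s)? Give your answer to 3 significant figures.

L_p/L_s = (R_p/R_s)²(T_p/T_s)⁴ = (0.850)² × (4.00)⁴ = 185.0.
F_p/F_s = (L_p/L_s)/(d_p/d_s)² = 185.0 / (25.0)² = 0.2959.

0.296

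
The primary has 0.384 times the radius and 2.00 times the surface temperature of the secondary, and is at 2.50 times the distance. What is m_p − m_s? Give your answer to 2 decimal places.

L_p/L_s = (0.384)²(2.00)⁴ = 2.359.
F_p/F_s = (L_p/L_s)/(d_p/d_s)² = 2.359/6.250 = 0.3775.
m_p − m_s = −2.5 log₁₀(0.3775) = 1.06.

1.06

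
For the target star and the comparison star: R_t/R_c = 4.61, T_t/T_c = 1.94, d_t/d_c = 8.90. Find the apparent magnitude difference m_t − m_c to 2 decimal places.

-1.45

L_t/L_c = (4.61)²(1.94)⁴ = 301.0.
F_t/F_c = (L_t/L_c)/(d_t/d_c)² = 301.0/79.21 = 3.800.
m_t − m_c = −2.5 log₁₀(3.800) = -1.45.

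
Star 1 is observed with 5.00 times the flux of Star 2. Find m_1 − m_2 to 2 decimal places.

-1.75

m_1 − m_2 = −2.5 log₁₀(F_1/F_2) = −2.5 log₁₀(5.00) = −2.5 × (0.699) = -1.747.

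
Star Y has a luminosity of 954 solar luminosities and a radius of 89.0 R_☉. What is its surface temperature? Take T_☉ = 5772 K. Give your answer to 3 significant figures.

T/T_☉ = (L/L_☉)^(1/4) / (R/R_☉)^(1/2)
T = 5772 × (954)^(1/4) / √(89.0) = 5772 × 5.558 / 9.434 = 3400 K.

3.40×10^3 K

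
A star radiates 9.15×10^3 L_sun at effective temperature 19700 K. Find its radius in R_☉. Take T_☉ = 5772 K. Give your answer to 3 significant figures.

8.21 R_☉

R/R_☉ = √(L/L_☉) / (T/T_☉)² = √(9.15×10^3) / (3.413)²
       = 95.66 / 11.65 = 8.212.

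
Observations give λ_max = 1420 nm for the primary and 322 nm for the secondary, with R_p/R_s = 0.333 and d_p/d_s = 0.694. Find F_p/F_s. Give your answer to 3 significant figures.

Wien's law: T_p/T_s = λ_s/λ_p = 322/1420 = 0.2268.
L_p/L_s = (R_p/R_s)²(T_p/T_s)⁴ = (0.333)²(0.2268)⁴ = 2.932×10^-4.
F_p/F_s = (L_p/L_s)/(d_p/d_s)² = 2.932×10^-4/(0.694)² = 6.088×10^-4.

6.09×10^-4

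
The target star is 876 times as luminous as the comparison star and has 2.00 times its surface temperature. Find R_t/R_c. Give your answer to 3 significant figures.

7.40

L ∝ R²T⁴ gives R ∝ √L / T², so
R_t/R_c = √(876) / (2.00)² = 29.60 / 4.000 = 7.399.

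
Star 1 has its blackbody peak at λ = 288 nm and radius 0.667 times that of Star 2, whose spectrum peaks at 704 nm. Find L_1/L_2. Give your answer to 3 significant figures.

15.9

Wien's law gives T ∝ 1/λ_max, so T_1/T_2 = λ_2/λ_1 = 704/288 = 2.444.
Then L ∝ R²T⁴ gives L_1/L_2 = (0.667)² × (2.444)⁴ = 0.4449 × 35.70 = 15.88.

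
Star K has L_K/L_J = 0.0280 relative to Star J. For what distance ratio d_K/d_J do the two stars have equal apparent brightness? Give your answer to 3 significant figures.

0.167

Equal flux requires L_K/d_K² = L_J/d_J², so d_K/d_J = √(L_K/L_J)
= √(0.0280) = 0.1673.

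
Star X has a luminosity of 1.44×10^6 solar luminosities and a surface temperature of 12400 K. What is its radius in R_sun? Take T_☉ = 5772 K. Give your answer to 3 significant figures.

260 R_sun

R/R_☉ = √(L/L_☉) / (T/T_☉)² = √(1.44×10^6) / (2.148)²
       = 1200 / 4.615 = 260.0.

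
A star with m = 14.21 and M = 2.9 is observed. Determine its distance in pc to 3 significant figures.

m − M = 5 log₁₀(d/10 pc)
14.21 − (2.9) = 11.31 = 5 log₁₀(d/10)
d = 10 × 10^(11.31/5) = 10 × 10^2.262 = 1828 pc.

1.83×10^3 pc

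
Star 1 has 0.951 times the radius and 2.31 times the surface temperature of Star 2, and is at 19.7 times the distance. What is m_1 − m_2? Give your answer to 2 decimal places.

2.95

L_1/L_2 = (0.951)²(2.31)⁴ = 25.75.
F_1/F_2 = (L_1/L_2)/(d_1/d_2)² = 25.75/388.1 = 0.06636.
m_1 − m_2 = −2.5 log₁₀(0.06636) = 2.95.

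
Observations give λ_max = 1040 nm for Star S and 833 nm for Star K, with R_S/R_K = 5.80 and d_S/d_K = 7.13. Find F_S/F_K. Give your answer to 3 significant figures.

Wien's law: T_S/T_K = λ_K/λ_S = 833/1040 = 0.8010.
L_S/L_K = (R_S/R_K)²(T_S/T_K)⁴ = (5.80)²(0.8010)⁴ = 13.85.
F_S/F_K = (L_S/L_K)/(d_S/d_K)² = 13.85/(7.13)² = 0.2723.

0.272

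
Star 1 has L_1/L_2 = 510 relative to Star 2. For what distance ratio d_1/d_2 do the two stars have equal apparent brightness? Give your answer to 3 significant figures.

Equal flux requires L_1/d_1² = L_2/d_2², so d_1/d_2 = √(L_1/L_2)
= √(510) = 22.58.

22.6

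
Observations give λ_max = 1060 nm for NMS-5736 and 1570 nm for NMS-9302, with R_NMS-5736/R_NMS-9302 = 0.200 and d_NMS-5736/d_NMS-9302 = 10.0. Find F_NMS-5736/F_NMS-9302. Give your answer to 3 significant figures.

Wien's law: T_NMS-5736/T_NMS-9302 = λ_NMS-9302/λ_NMS-5736 = 1570/1060 = 1.481.
L_NMS-5736/L_NMS-9302 = (R_NMS-5736/R_NMS-9302)²(T_NMS-5736/T_NMS-9302)⁴ = (0.200)²(1.481)⁴ = 0.1925.
F_NMS-5736/F_NMS-9302 = (L_NMS-5736/L_NMS-9302)/(d_NMS-5736/d_NMS-9302)² = 0.1925/(10.0)² = 0.001925.

0.00193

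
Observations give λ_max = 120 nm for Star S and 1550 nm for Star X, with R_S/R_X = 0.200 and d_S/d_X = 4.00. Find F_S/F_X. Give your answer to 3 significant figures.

Wien's law: T_S/T_X = λ_X/λ_S = 1550/120 = 12.92.
L_S/L_X = (R_S/R_X)²(T_S/T_X)⁴ = (0.200)²(12.92)⁴ = 1113.
F_S/F_X = (L_S/L_X)/(d_S/d_X)² = 1113/(4.00)² = 69.59.

69.6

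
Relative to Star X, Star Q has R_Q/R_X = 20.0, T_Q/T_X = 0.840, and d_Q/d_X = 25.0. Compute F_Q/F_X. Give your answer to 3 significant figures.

0.319

L_Q/L_X = (R_Q/R_X)²(T_Q/T_X)⁴ = (20.0)² × (0.840)⁴ = 199.1.
F_Q/F_X = (L_Q/L_X)/(d_Q/d_X)² = 199.1 / (25.0)² = 0.3186.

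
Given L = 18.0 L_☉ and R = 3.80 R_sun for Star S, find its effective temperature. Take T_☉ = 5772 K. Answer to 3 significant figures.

6.10×10^3 K

T/T_☉ = (L/L_☉)^(1/4) / (R/R_☉)^(1/2)
T = 5772 × (18.0)^(1/4) / √(3.80) = 5772 × 2.060 / 1.949 = 6099 K.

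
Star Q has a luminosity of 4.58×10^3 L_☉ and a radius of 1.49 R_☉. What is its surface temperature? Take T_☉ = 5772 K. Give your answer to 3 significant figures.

T/T_☉ = (L/L_☉)^(1/4) / (R/R_☉)^(1/2)
T = 5772 × (4.58×10^3)^(1/4) / √(1.49) = 5772 × 8.227 / 1.221 = 3.890×10^4 K.

3.89×10^4 K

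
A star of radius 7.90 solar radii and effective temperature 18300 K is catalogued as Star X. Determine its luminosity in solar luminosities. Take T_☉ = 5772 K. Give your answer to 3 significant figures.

L/L_☉ = (R/R_☉)² (T/T_☉)⁴ = (7.90)² × (18300/5772)⁴
       = 62.41 × (3.170)⁴ = 62.41 × 101.0 = 6306.

6.31×10^3 solar luminosities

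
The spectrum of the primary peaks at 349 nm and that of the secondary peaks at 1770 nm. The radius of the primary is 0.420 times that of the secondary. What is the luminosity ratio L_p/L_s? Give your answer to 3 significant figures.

117

Wien's law gives T ∝ 1/λ_max, so T_p/T_s = λ_s/λ_p = 1770/349 = 5.072.
Then L ∝ R²T⁴ gives L_p/L_s = (0.420)² × (5.072)⁴ = 0.1764 × 661.6 = 116.7.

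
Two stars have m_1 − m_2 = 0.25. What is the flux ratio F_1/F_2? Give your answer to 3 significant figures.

F_1/F_2 = 10^(−(m_1 − m_2)/2.5) = 10^(-0.25/2.5) = 10^-0.100 = 0.7943.

0.794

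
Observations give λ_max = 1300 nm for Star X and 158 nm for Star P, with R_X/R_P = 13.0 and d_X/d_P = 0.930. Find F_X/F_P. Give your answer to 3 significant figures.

0.0426

Wien's law: T_X/T_P = λ_P/λ_X = 158/1300 = 0.1215.
L_X/L_P = (R_X/R_P)²(T_X/T_P)⁴ = (13.0)²(0.1215)⁴ = 0.03688.
F_X/F_P = (L_X/L_P)/(d_X/d_P)² = 0.03688/(0.930)² = 0.04264.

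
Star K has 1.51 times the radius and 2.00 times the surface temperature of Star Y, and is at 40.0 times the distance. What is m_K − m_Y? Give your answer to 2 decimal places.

L_K/L_Y = (1.51)²(2.00)⁴ = 36.48.
F_K/F_Y = (L_K/L_Y)/(d_K/d_Y)² = 36.48/1600 = 0.02280.
m_K − m_Y = −2.5 log₁₀(0.02280) = 4.11.

4.11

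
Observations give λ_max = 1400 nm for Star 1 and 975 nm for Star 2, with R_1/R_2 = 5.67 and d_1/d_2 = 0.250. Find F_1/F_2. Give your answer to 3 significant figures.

Wien's law: T_1/T_2 = λ_2/λ_1 = 975/1400 = 0.6964.
L_1/L_2 = (R_1/R_2)²(T_1/T_2)⁴ = (5.67)²(0.6964)⁴ = 7.563.
F_1/F_2 = (L_1/L_2)/(d_1/d_2)² = 7.563/(0.250)² = 121.0.

121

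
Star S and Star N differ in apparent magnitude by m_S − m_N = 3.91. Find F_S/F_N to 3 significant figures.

F_S/F_N = 10^(−(m_S − m_N)/2.5) = 10^(-3.91/2.5) = 10^-1.564 = 0.02729.

0.0273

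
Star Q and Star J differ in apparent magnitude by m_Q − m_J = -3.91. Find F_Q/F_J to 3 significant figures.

F_Q/F_J = 10^(−(m_Q − m_J)/2.5) = 10^(3.91/2.5) = 10^1.564 = 36.64.

36.6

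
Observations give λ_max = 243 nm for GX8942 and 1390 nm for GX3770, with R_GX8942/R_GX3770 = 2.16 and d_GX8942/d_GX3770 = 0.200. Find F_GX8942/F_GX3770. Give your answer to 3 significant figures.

1.25×10^5

Wien's law: T_GX8942/T_GX3770 = λ_GX3770/λ_GX8942 = 1390/243 = 5.720.
L_GX8942/L_GX3770 = (R_GX8942/R_GX3770)²(T_GX8942/T_GX3770)⁴ = (2.16)²(5.720)⁴ = 4995.
F_GX8942/F_GX3770 = (L_GX8942/L_GX3770)/(d_GX8942/d_GX3770)² = 4995/(0.200)² = 1.249×10^5.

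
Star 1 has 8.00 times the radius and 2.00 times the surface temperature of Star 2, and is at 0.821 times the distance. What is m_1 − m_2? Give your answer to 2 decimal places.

L_1/L_2 = (8.00)²(2.00)⁴ = 1024.
F_1/F_2 = (L_1/L_2)/(d_1/d_2)² = 1024/0.6740 = 1519.
m_1 − m_2 = −2.5 log₁₀(1519) = -7.95.

-7.95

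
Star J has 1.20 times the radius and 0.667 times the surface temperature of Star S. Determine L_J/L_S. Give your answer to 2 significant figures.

From the Stefan–Boltzmann law, L ∝ R²T⁴, so
L_J/L_S = (R_J/R_S)² (T_J/T_S)⁴ = (1.20)² × (0.667)⁴ = 1.440 × 0.1979 = 0.2850.

0.29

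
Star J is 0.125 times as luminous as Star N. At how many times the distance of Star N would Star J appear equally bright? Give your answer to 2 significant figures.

Equal flux requires L_J/d_J² = L_N/d_N², so d_J/d_N = √(L_J/L_N)
= √(0.125) = 0.3536.

0.35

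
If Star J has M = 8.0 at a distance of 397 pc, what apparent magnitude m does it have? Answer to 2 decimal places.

15.99

m = M + 5 log₁₀(d/10 pc) = 8.0 + 5 log₁₀(397/10)
  = 8.0 + 5 × 1.599 = 8.0 + 7.99 = 15.99.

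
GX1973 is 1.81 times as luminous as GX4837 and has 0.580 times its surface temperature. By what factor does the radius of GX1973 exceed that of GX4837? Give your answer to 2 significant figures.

4.0

L ∝ R²T⁴ gives R ∝ √L / T², so
R_GX1973/R_GX4837 = √(1.81) / (0.580)² = 1.345 / 0.3364 = 3.999.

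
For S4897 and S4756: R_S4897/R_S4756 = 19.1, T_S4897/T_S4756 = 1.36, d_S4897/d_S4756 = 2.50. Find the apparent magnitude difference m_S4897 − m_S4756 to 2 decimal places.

L_S4897/L_S4756 = (19.1)²(1.36)⁴ = 1248.
F_S4897/F_S4756 = (L_S4897/L_S4756)/(d_S4897/d_S4756)² = 1248/6.250 = 199.7.
m_S4897 − m_S4756 = −2.5 log₁₀(199.7) = -5.75.

-5.75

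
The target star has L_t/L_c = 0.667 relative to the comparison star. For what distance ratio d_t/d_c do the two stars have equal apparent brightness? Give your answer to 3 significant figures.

0.817

Equal flux requires L_t/d_t² = L_c/d_c², so d_t/d_c = √(L_t/L_c)
= √(0.667) = 0.8167.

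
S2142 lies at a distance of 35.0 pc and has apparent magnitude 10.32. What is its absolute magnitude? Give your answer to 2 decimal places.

7.60

M = m − 5 log₁₀(d/10 pc) = 10.32 − 5 log₁₀(35.0/10)
  = 10.32 − 5 × 0.544 = 10.32 − 2.72 = 7.60.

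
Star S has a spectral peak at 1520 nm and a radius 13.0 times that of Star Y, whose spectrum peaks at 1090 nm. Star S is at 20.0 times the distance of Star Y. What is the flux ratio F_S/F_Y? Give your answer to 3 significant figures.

Wien's law: T_S/T_Y = λ_Y/λ_S = 1090/1520 = 0.7171.
L_S/L_Y = (R_S/R_Y)²(T_S/T_Y)⁴ = (13.0)²(0.7171)⁴ = 44.69.
F_S/F_Y = (L_S/L_Y)/(d_S/d_Y)² = 44.69/(20.0)² = 0.1117.

0.112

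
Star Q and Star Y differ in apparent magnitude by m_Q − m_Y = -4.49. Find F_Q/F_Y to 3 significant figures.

F_Q/F_Y = 10^(−(m_Q − m_Y)/2.5) = 10^(4.49/2.5) = 10^1.796 = 62.52.

62.5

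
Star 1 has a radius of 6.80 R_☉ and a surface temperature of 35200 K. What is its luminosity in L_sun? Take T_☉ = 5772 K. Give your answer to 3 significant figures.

6.40×10^4 L_sun

L/L_☉ = (R/R_☉)² (T/T_☉)⁴ = (6.80)² × (35200/5772)⁴
       = 46.24 × (6.098)⁴ = 46.24 × 1383 = 6.396×10^4.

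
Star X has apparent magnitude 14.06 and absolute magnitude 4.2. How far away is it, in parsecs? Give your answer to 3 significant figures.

m − M = 5 log₁₀(d/10 pc)
14.06 − (4.2) = 9.86 = 5 log₁₀(d/10)
d = 10 × 10^(9.86/5) = 10 × 10^1.972 = 937.6 pc.

938 pc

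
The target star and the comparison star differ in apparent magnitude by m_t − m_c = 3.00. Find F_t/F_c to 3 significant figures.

F_t/F_c = 10^(−(m_t − m_c)/2.5) = 10^(-3.00/2.5) = 10^-1.200 = 0.06310.

0.0631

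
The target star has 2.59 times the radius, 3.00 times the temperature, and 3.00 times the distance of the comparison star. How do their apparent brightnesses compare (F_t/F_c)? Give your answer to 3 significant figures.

L_t/L_c = (R_t/R_c)²(T_t/T_c)⁴ = (2.59)² × (3.00)⁴ = 543.4.
F_t/F_c = (L_t/L_c)/(d_t/d_c)² = 543.4 / (3.00)² = 60.37.

60.4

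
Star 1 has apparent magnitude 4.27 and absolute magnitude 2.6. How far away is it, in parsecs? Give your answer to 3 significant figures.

m − M = 5 log₁₀(d/10 pc)
4.27 − (2.6) = 1.67 = 5 log₁₀(d/10)
d = 10 × 10^(1.67/5) = 10 × 10^0.334 = 21.58 pc.

21.6 pc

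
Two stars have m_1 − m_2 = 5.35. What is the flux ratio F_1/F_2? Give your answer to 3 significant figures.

F_1/F_2 = 10^(−(m_1 − m_2)/2.5) = 10^(-5.35/2.5) = 10^-2.140 = 0.007244.

0.00724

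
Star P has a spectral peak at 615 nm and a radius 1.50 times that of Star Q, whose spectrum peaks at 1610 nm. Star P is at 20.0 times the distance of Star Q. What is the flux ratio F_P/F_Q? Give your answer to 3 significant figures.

Wien's law: T_P/T_Q = λ_Q/λ_P = 1610/615 = 2.618.
L_P/L_Q = (R_P/R_Q)²(T_P/T_Q)⁴ = (1.50)²(2.618)⁴ = 105.7.
F_P/F_Q = (L_P/L_Q)/(d_P/d_Q)² = 105.7/(20.0)² = 0.2642.

0.264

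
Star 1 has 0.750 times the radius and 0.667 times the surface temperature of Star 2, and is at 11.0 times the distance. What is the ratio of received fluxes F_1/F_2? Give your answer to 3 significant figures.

9.20×10^-4

L_1/L_2 = (R_1/R_2)²(T_1/T_2)⁴ = (0.750)² × (0.667)⁴ = 0.1113.
F_1/F_2 = (L_1/L_2)/(d_1/d_2)² = 0.1113 / (11.0)² = 9.201×10^-4.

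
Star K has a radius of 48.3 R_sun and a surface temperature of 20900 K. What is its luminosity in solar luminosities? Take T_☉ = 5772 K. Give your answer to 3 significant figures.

4.01×10^5 solar luminosities

L/L_☉ = (R/R_☉)² (T/T_☉)⁴ = (48.3)² × (20900/5772)⁴
       = 2333 × (3.621)⁴ = 2333 × 171.9 = 4.010×10^5.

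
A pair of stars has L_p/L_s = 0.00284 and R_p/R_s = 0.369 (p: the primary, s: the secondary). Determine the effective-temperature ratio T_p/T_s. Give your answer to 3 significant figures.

L ∝ R²T⁴ gives T ∝ (L/R²)^(1/4), so
T_p/T_s = (0.00284 / 0.369²)^(1/4) = (0.02086)^(1/4) = 0.3800.

0.380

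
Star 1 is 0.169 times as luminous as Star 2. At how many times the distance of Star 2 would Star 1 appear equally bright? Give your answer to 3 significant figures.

Equal flux requires L_1/d_1² = L_2/d_2², so d_1/d_2 = √(L_1/L_2)
= √(0.169) = 0.4111.

0.411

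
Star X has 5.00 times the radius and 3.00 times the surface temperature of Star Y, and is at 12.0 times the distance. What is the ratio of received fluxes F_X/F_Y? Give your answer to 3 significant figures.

L_X/L_Y = (R_X/R_Y)²(T_X/T_Y)⁴ = (5.00)² × (3.00)⁴ = 2025.
F_X/F_Y = (L_X/L_Y)/(d_X/d_Y)² = 2025 / (12.0)² = 14.06.

14.1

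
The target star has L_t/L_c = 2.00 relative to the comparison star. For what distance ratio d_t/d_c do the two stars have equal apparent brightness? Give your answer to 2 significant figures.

Equal flux requires L_t/d_t² = L_c/d_c², so d_t/d_c = √(L_t/L_c)
= √(2.00) = 1.414.

1.4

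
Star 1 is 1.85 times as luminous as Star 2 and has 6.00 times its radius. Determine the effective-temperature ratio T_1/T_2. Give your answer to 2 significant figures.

L ∝ R²T⁴ gives T ∝ (L/R²)^(1/4), so
T_1/T_2 = (1.85 / 6.00²)^(1/4) = (0.05139)^(1/4) = 0.4761.

0.48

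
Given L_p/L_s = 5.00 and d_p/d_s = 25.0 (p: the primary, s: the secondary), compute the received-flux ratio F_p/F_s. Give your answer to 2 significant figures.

0.0080

F = L/(4πd²), so F_p/F_s = (L_p/L_s) / (d_p/d_s)²
= 5.00 / (25.0)² = 5.00 / 625.0 = 0.008000.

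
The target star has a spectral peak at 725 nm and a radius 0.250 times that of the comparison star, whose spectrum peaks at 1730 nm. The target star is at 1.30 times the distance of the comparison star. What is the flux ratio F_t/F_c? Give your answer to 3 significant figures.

Wien's law: T_t/T_c = λ_c/λ_t = 1730/725 = 2.386.
L_t/L_c = (R_t/R_c)²(T_t/T_c)⁴ = (0.250)²(2.386)⁴ = 2.026.
F_t/F_c = (L_t/L_c)/(d_t/d_c)² = 2.026/(1.30)² = 1.199.

1.20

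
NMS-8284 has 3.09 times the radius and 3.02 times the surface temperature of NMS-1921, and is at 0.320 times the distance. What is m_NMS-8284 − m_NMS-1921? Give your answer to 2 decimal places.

-9.72

L_NMS-8284/L_NMS-1921 = (3.09)²(3.02)⁴ = 794.2.
F_NMS-8284/F_NMS-1921 = (L_NMS-8284/L_NMS-1921)/(d_NMS-8284/d_NMS-1921)² = 794.2/0.1024 = 7756.
m_NMS-8284 − m_NMS-1921 = −2.5 log₁₀(7756) = -9.72.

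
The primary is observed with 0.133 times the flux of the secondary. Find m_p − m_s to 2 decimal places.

m_p − m_s = −2.5 log₁₀(F_p/F_s) = −2.5 log₁₀(0.133) = −2.5 × (-0.876) = 2.190.

2.19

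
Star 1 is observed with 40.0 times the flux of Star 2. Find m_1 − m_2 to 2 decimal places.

m_1 − m_2 = −2.5 log₁₀(F_1/F_2) = −2.5 log₁₀(40.0) = −2.5 × (1.602) = -4.005.

-4.01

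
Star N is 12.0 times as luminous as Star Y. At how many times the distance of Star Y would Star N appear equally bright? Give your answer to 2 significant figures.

Equal flux requires L_N/d_N² = L_Y/d_Y², so d_N/d_Y = √(L_N/L_Y)
= √(12.0) = 3.464.

3.5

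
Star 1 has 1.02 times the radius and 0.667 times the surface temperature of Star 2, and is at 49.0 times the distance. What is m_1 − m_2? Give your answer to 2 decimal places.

10.17

L_1/L_2 = (1.02)²(0.667)⁴ = 0.2059.
F_1/F_2 = (L_1/L_2)/(d_1/d_2)² = 0.2059/2401 = 8.577×10^-5.
m_1 − m_2 = −2.5 log₁₀(8.577×10^-5) = 10.17.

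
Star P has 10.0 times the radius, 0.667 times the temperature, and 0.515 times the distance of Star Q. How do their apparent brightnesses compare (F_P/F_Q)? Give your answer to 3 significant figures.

L_P/L_Q = (R_P/R_Q)²(T_P/T_Q)⁴ = (10.0)² × (0.667)⁴ = 19.79.
F_P/F_Q = (L_P/L_Q)/(d_P/d_Q)² = 19.79 / (0.515)² = 74.63.

74.6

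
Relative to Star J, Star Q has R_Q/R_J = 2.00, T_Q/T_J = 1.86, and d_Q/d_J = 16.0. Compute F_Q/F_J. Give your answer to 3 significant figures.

L_Q/L_J = (R_Q/R_J)²(T_Q/T_J)⁴ = (2.00)² × (1.86)⁴ = 47.88.
F_Q/F_J = (L_Q/L_J)/(d_Q/d_J)² = 47.88 / (16.0)² = 0.1870.

0.187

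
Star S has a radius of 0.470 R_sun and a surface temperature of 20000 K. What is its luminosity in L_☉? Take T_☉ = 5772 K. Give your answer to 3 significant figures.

31.8 L_☉

L/L_☉ = (R/R_☉)² (T/T_☉)⁴ = (0.470)² × (20000/5772)⁴
       = 0.2209 × (3.465)⁴ = 0.2209 × 144.2 = 31.84.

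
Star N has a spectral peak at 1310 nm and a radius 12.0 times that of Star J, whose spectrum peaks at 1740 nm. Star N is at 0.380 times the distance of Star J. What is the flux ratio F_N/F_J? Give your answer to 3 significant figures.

Wien's law: T_N/T_J = λ_J/λ_N = 1740/1310 = 1.328.
L_N/L_J = (R_N/R_J)²(T_N/T_J)⁴ = (12.0)²(1.328)⁴ = 448.2.
F_N/F_J = (L_N/L_J)/(d_N/d_J)² = 448.2/(0.380)² = 3104.

3.10×10^3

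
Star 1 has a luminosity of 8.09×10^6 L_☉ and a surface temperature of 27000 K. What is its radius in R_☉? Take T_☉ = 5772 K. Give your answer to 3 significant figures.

130 R_☉

R/R_☉ = √(L/L_☉) / (T/T_☉)² = √(8.09×10^6) / (4.678)²
       = 2844 / 21.88 = 130.0.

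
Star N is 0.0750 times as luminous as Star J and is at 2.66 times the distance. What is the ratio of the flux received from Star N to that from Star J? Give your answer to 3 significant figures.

F = L/(4πd²), so F_N/F_J = (L_N/L_J) / (d_N/d_J)²
= 0.0750 / (2.66)² = 0.0750 / 7.076 = 0.01060.

0.0106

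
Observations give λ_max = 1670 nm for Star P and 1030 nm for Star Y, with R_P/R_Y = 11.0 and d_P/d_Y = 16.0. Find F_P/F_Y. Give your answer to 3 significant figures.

Wien's law: T_P/T_Y = λ_Y/λ_P = 1030/1670 = 0.6168.
L_P/L_Y = (R_P/R_Y)²(T_P/T_Y)⁴ = (11.0)²(0.6168)⁴ = 17.51.
F_P/F_Y = (L_P/L_Y)/(d_P/d_Y)² = 17.51/(16.0)² = 0.06840.

0.0684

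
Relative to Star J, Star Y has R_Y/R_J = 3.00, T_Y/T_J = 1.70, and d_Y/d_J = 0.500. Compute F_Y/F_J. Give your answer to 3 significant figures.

L_Y/L_J = (R_Y/R_J)²(T_Y/T_J)⁴ = (3.00)² × (1.70)⁴ = 75.17.
F_Y/F_J = (L_Y/L_J)/(d_Y/d_J)² = 75.17 / (0.500)² = 300.7.

301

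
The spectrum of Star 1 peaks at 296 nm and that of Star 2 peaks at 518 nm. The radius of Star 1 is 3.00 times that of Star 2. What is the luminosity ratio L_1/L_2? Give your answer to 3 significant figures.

84.4

Wien's law gives T ∝ 1/λ_max, so T_1/T_2 = λ_2/λ_1 = 518/296 = 1.750.
Then L ∝ R²T⁴ gives L_1/L_2 = (3.00)² × (1.750)⁴ = 9.000 × 9.379 = 84.41.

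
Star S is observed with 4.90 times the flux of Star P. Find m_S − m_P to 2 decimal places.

-1.73

m_S − m_P = −2.5 log₁₀(F_S/F_P) = −2.5 log₁₀(4.90) = −2.5 × (0.690) = -1.725.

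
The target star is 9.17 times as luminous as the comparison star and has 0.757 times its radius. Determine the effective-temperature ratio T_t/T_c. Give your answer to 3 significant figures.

L ∝ R²T⁴ gives T ∝ (L/R²)^(1/4), so
T_t/T_c = (9.17 / 0.757²)^(1/4) = (16.00)^(1/4) = 2.000.

2.00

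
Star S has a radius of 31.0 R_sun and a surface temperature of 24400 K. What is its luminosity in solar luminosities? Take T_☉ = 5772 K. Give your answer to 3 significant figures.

L/L_☉ = (R/R_☉)² (T/T_☉)⁴ = (31.0)² × (24400/5772)⁴
       = 961.0 × (4.227)⁴ = 961.0 × 319.3 = 3.069×10^5.

3.07×10^5 solar luminosities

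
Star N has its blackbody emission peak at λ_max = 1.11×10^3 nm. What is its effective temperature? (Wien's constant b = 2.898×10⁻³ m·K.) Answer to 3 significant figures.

2.61×10^3 K

T = b/λ_max = 2.898×10⁻³ / (1.11×10^3×10⁻⁹) = 2611 K.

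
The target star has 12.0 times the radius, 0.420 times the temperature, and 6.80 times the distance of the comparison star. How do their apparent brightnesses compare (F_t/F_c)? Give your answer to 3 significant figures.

0.0969

L_t/L_c = (R_t/R_c)²(T_t/T_c)⁴ = (12.0)² × (0.420)⁴ = 4.481.
F_t/F_c = (L_t/L_c)/(d_t/d_c)² = 4.481 / (6.80)² = 0.09690.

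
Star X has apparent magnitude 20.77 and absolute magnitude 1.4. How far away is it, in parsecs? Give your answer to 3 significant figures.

7.48×10^4 pc

m − M = 5 log₁₀(d/10 pc)
20.77 − (1.4) = 19.37 = 5 log₁₀(d/10)
d = 10 × 10^(19.37/5) = 10 × 10^3.874 = 7.482×10^4 pc.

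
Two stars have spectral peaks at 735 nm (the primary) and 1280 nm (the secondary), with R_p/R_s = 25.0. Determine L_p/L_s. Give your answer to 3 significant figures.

Wien's law gives T ∝ 1/λ_max, so T_p/T_s = λ_s/λ_p = 1280/735 = 1.741.
Then L ∝ R²T⁴ gives L_p/L_s = (25.0)² × (1.741)⁴ = 625.0 × 9.198 = 5749.

5.75×10^3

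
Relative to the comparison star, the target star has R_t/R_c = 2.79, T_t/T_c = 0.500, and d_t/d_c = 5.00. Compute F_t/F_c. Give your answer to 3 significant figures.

0.0195

L_t/L_c = (R_t/R_c)²(T_t/T_c)⁴ = (2.79)² × (0.500)⁴ = 0.4865.
F_t/F_c = (L_t/L_c)/(d_t/d_c)² = 0.4865 / (5.00)² = 0.01946.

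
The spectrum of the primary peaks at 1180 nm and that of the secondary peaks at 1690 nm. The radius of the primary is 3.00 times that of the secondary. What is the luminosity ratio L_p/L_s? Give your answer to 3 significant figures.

37.9

Wien's law gives T ∝ 1/λ_max, so T_p/T_s = λ_s/λ_p = 1690/1180 = 1.432.
Then L ∝ R²T⁴ gives L_p/L_s = (3.00)² × (1.432)⁴ = 9.000 × 4.207 = 37.87.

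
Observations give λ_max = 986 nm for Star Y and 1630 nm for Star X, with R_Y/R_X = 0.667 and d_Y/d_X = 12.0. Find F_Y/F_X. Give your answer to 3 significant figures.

0.0231

Wien's law: T_Y/T_X = λ_X/λ_Y = 1630/986 = 1.653.
L_Y/L_X = (R_Y/R_X)²(T_Y/T_X)⁴ = (0.667)²(1.653)⁴ = 3.323.
F_Y/F_X = (L_Y/L_X)/(d_Y/d_X)² = 3.323/(12.0)² = 0.02307.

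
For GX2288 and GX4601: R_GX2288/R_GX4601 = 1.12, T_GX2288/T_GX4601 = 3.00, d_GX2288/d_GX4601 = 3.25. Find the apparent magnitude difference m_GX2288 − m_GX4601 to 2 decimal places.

-2.46

L_GX2288/L_GX4601 = (1.12)²(3.00)⁴ = 101.6.
F_GX2288/F_GX4601 = (L_GX2288/L_GX4601)/(d_GX2288/d_GX4601)² = 101.6/10.56 = 9.620.
m_GX2288 − m_GX4601 = −2.5 log₁₀(9.620) = -2.46.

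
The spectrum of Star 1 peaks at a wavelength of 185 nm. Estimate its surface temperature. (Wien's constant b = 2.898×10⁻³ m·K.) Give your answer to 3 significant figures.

T = b/λ_max = 2.898×10⁻³ / (185×10⁻⁹) = 1.566×10^4 K.

1.57×10^4 K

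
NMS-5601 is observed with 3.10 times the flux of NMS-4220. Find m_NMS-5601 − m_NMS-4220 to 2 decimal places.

-1.23

m_NMS-5601 − m_NMS-4220 = −2.5 log₁₀(F_NMS-5601/F_NMS-4220) = −2.5 log₁₀(3.10) = −2.5 × (0.491) = -1.228.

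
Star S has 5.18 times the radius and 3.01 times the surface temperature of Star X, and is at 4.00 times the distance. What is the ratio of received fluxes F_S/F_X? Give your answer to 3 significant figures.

138

L_S/L_X = (R_S/R_X)²(T_S/T_X)⁴ = (5.18)² × (3.01)⁴ = 2203.
F_S/F_X = (L_S/L_X)/(d_S/d_X)² = 2203 / (4.00)² = 137.7.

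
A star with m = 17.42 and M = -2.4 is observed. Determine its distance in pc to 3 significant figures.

m − M = 5 log₁₀(d/10 pc)
17.42 − (-2.4) = 19.82 = 5 log₁₀(d/10)
d = 10 × 10^(19.82/5) = 10 × 10^3.964 = 9.204×10^4 pc.

9.20×10^4 pc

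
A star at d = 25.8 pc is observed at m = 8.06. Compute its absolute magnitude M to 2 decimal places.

M = m − 5 log₁₀(d/10 pc) = 8.06 − 5 log₁₀(25.8/10)
  = 8.06 − 5 × 0.412 = 8.06 − 2.06 = 6.00.

6.00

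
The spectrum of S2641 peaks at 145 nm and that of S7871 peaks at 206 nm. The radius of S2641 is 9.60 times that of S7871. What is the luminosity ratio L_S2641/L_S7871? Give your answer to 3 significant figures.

Wien's law gives T ∝ 1/λ_max, so T_S2641/T_S7871 = λ_S7871/λ_S2641 = 206/145 = 1.421.
Then L ∝ R²T⁴ gives L_S2641/L_S7871 = (9.60)² × (1.421)⁴ = 92.16 × 4.074 = 375.4.

375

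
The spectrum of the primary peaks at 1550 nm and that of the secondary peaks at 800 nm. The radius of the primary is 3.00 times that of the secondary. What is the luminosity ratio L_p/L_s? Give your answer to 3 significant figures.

Wien's law gives T ∝ 1/λ_max, so T_p/T_s = λ_s/λ_p = 800/1550 = 0.5161.
Then L ∝ R²T⁴ gives L_p/L_s = (3.00)² × (0.5161)⁴ = 9.000 × 0.07096 = 0.6387.

0.639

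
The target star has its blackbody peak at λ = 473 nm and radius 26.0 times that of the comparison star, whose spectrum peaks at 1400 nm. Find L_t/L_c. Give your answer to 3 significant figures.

Wien's law gives T ∝ 1/λ_max, so T_t/T_c = λ_c/λ_t = 1400/473 = 2.960.
Then L ∝ R²T⁴ gives L_t/L_c = (26.0)² × (2.960)⁴ = 676.0 × 76.75 = 5.188×10^4.

5.19×10^4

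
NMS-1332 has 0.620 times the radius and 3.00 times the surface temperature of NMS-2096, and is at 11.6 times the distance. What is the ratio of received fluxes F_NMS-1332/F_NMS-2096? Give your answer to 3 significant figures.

L_NMS-1332/L_NMS-2096 = (R_NMS-1332/R_NMS-2096)²(T_NMS-1332/T_NMS-2096)⁴ = (0.620)² × (3.00)⁴ = 31.14.
F_NMS-1332/F_NMS-2096 = (L_NMS-1332/L_NMS-2096)/(d_NMS-1332/d_NMS-2096)² = 31.14 / (11.6)² = 0.2314.

0.231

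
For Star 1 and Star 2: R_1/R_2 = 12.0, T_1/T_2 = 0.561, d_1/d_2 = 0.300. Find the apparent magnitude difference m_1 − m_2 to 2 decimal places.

L_1/L_2 = (12.0)²(0.561)⁴ = 14.26.
F_1/F_2 = (L_1/L_2)/(d_1/d_2)² = 14.26/0.09000 = 158.5.
m_1 − m_2 = −2.5 log₁₀(158.5) = -5.50.

-5.50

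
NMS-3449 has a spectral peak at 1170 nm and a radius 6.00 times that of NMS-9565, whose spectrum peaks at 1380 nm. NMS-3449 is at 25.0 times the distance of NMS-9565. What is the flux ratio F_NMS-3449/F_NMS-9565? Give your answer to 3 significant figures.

0.111

Wien's law: T_NMS-3449/T_NMS-9565 = λ_NMS-9565/λ_NMS-3449 = 1380/1170 = 1.179.
L_NMS-3449/L_NMS-9565 = (R_NMS-3449/R_NMS-9565)²(T_NMS-3449/T_NMS-9565)⁴ = (6.00)²(1.179)⁴ = 69.67.
F_NMS-3449/F_NMS-9565 = (L_NMS-3449/L_NMS-9565)/(d_NMS-3449/d_NMS-9565)² = 69.67/(25.0)² = 0.1115.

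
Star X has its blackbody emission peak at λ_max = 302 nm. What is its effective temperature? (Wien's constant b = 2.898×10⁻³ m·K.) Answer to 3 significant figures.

9.60×10^3 K

T = b/λ_max = 2.898×10⁻³ / (302×10⁻⁹) = 9596 K.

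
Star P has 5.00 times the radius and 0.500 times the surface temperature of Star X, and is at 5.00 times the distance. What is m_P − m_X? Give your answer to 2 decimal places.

3.01

L_P/L_X = (5.00)²(0.500)⁴ = 1.562.
F_P/F_X = (L_P/L_X)/(d_P/d_X)² = 1.562/25.00 = 0.06250.
m_P − m_X = −2.5 log₁₀(0.06250) = 3.01.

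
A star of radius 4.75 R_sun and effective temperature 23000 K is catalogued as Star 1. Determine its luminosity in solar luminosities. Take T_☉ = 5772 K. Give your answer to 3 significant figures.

L/L_☉ = (R/R_☉)² (T/T_☉)⁴ = (4.75)² × (23000/5772)⁴
       = 22.56 × (3.985)⁴ = 22.56 × 252.1 = 5688.

5.69×10^3 solar luminosities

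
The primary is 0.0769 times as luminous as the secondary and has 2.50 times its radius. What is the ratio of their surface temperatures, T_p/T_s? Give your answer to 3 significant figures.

L ∝ R²T⁴ gives T ∝ (L/R²)^(1/4), so
T_p/T_s = (0.0769 / 2.50²)^(1/4) = (0.01230)^(1/4) = 0.3331.

0.333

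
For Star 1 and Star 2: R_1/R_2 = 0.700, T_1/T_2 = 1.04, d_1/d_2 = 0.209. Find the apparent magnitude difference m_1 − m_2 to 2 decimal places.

-2.80

L_1/L_2 = (0.700)²(1.04)⁴ = 0.5732.
F_1/F_2 = (L_1/L_2)/(d_1/d_2)² = 0.5732/0.04368 = 13.12.
m_1 − m_2 = −2.5 log₁₀(13.12) = -2.80.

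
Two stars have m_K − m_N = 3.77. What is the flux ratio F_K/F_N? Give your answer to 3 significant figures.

0.0310

F_K/F_N = 10^(−(m_K − m_N)/2.5) = 10^(-3.77/2.5) = 10^-1.508 = 0.03105.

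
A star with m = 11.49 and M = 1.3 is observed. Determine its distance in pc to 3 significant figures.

1.09×10^3 pc

m − M = 5 log₁₀(d/10 pc)
11.49 − (1.3) = 10.19 = 5 log₁₀(d/10)
d = 10 × 10^(10.19/5) = 10 × 10^2.038 = 1091 pc.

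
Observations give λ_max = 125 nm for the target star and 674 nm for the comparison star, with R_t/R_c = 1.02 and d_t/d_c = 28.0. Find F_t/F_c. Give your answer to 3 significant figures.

1.12

Wien's law: T_t/T_c = λ_c/λ_t = 674/125 = 5.392.
L_t/L_c = (R_t/R_c)²(T_t/T_c)⁴ = (1.02)²(5.392)⁴ = 879.4.
F_t/F_c = (L_t/L_c)/(d_t/d_c)² = 879.4/(28.0)² = 1.122.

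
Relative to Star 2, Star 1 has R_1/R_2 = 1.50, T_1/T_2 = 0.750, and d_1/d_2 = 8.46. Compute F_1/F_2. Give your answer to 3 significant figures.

L_1/L_2 = (R_1/R_2)²(T_1/T_2)⁴ = (1.50)² × (0.750)⁴ = 0.7119.
F_1/F_2 = (L_1/L_2)/(d_1/d_2)² = 0.7119 / (8.46)² = 0.009947.

0.00995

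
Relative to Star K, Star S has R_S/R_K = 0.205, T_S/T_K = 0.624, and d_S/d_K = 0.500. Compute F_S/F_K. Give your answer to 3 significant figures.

0.0255

L_S/L_K = (R_S/R_K)²(T_S/T_K)⁴ = (0.205)² × (0.624)⁴ = 0.006372.
F_S/F_K = (L_S/L_K)/(d_S/d_K)² = 0.006372 / (0.500)² = 0.02549.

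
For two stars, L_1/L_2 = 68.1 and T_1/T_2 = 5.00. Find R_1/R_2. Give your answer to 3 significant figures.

0.330

L ∝ R²T⁴ gives R ∝ √L / T², so
R_1/R_2 = √(68.1) / (5.00)² = 8.252 / 25.00 = 0.3301.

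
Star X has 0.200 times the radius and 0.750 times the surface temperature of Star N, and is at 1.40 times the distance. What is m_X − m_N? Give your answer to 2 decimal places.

L_X/L_N = (0.200)²(0.750)⁴ = 0.01266.
F_X/F_N = (L_X/L_N)/(d_X/d_N)² = 0.01266/1.960 = 0.006457.
m_X − m_N = −2.5 log₁₀(0.006457) = 5.47.

5.47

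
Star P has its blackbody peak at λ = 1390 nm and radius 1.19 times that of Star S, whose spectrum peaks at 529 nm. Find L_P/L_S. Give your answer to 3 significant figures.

Wien's law gives T ∝ 1/λ_max, so T_P/T_S = λ_S/λ_P = 529/1390 = 0.3806.
Then L ∝ R²T⁴ gives L_P/L_S = (1.19)² × (0.3806)⁴ = 1.416 × 0.02098 = 0.02971.

0.0297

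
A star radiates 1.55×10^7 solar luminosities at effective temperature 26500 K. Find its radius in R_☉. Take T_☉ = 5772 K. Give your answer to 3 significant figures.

R/R_☉ = √(L/L_☉) / (T/T_☉)² = √(1.55×10^7) / (4.591)²
       = 3937 / 21.08 = 186.8.

187 R_☉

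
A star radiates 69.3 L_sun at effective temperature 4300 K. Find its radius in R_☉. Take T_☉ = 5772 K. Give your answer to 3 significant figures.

15.0 R_☉

R/R_☉ = √(L/L_☉) / (T/T_☉)² = √(69.3) / (0.7450)²
       = 8.325 / 0.5550 = 15.00.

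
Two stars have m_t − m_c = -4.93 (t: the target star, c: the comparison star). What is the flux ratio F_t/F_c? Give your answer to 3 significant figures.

93.8

F_t/F_c = 10^(−(m_t − m_c)/2.5) = 10^(4.93/2.5) = 10^1.972 = 93.76.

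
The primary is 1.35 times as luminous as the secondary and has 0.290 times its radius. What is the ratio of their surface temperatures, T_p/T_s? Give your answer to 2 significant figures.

2.0

L ∝ R²T⁴ gives T ∝ (L/R²)^(1/4), so
T_p/T_s = (1.35 / 0.290²)^(1/4) = (16.05)^(1/4) = 2.002.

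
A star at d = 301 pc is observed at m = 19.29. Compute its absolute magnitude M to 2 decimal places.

M = m − 5 log₁₀(d/10 pc) = 19.29 − 5 log₁₀(301/10)
  = 19.29 − 5 × 1.479 = 19.29 − 7.39 = 11.90.

11.90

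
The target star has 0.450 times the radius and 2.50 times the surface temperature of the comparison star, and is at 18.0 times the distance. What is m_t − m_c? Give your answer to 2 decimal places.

L_t/L_c = (0.450)²(2.50)⁴ = 7.910.
F_t/F_c = (L_t/L_c)/(d_t/d_c)² = 7.910/324.0 = 0.02441.
m_t − m_c = −2.5 log₁₀(0.02441) = 4.03.

4.03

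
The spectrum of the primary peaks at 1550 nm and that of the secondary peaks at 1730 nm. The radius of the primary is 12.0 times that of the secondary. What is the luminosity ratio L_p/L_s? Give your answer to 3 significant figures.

223

Wien's law gives T ∝ 1/λ_max, so T_p/T_s = λ_s/λ_p = 1730/1550 = 1.116.
Then L ∝ R²T⁴ gives L_p/L_s = (12.0)² × (1.116)⁴ = 144.0 × 1.552 = 223.5.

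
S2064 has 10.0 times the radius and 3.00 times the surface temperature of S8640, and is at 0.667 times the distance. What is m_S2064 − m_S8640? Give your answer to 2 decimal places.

-10.65

L_S2064/L_S8640 = (10.0)²(3.00)⁴ = 8100.
F_S2064/F_S8640 = (L_S2064/L_S8640)/(d_S2064/d_S8640)² = 8100/0.4449 = 1.821×10^4.
m_S2064 − m_S8640 = −2.5 log₁₀(1.821×10^4) = -10.65.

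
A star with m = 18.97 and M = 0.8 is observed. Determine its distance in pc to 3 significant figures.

m − M = 5 log₁₀(d/10 pc)
18.97 − (0.8) = 18.17 = 5 log₁₀(d/10)
d = 10 × 10^(18.17/5) = 10 × 10^3.634 = 4.305×10^4 pc.

4.31×10^4 pc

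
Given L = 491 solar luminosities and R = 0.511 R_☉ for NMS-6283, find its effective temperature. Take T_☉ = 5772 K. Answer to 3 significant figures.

3.80×10^4 K

T/T_☉ = (L/L_☉)^(1/4) / (R/R_☉)^(1/2)
T = 5772 × (491)^(1/4) / √(0.511) = 5772 × 4.707 / 0.7148 = 3.801×10^4 K.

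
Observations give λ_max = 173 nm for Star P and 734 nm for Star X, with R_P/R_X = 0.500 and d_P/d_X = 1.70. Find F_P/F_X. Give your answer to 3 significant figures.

Wien's law: T_P/T_X = λ_X/λ_P = 734/173 = 4.243.
L_P/L_X = (R_P/R_X)²(T_P/T_X)⁴ = (0.500)²(4.243)⁴ = 81.01.
F_P/F_X = (L_P/L_X)/(d_P/d_X)² = 81.01/(1.70)² = 28.03.

28.0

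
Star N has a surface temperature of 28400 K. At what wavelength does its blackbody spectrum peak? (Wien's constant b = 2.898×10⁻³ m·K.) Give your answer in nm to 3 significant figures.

102 nm

λ_max = b/T = 2.898×10⁻³ / 28400 = 1.02×10^-7 m = 102.0 nm.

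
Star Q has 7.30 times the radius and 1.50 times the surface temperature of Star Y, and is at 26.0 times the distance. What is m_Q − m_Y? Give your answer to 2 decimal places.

L_Q/L_Y = (7.30)²(1.50)⁴ = 269.8.
F_Q/F_Y = (L_Q/L_Y)/(d_Q/d_Y)² = 269.8/676.0 = 0.3991.
m_Q − m_Y = −2.5 log₁₀(0.3991) = 1.00.

1.00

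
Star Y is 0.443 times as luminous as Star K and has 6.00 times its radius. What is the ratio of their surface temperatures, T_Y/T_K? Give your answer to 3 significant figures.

0.333

L ∝ R²T⁴ gives T ∝ (L/R²)^(1/4), so
T_Y/T_K = (0.443 / 6.00²)^(1/4) = (0.01231)^(1/4) = 0.3331.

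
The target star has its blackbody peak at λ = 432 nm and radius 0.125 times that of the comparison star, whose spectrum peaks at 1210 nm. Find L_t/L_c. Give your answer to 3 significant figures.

Wien's law gives T ∝ 1/λ_max, so T_t/T_c = λ_c/λ_t = 1210/432 = 2.801.
Then L ∝ R²T⁴ gives L_t/L_c = (0.125)² × (2.801)⁴ = 0.01562 × 61.55 = 0.9617.

0.962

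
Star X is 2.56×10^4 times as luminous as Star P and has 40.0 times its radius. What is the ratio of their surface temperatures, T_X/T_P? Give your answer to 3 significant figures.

2.00

L ∝ R²T⁴ gives T ∝ (L/R²)^(1/4), so
T_X/T_P = (2.56×10^4 / 40.0²)^(1/4) = (16.00)^(1/4) = 2.000.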